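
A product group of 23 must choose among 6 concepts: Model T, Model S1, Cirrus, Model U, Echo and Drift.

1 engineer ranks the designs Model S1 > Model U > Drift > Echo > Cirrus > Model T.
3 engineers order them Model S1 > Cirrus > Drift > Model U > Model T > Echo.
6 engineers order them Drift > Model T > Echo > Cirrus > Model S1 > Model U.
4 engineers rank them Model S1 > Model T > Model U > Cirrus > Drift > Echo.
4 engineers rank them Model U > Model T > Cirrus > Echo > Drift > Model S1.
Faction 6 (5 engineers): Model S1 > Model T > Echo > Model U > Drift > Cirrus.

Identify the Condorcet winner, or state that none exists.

Head-to-head results (23 engineers):
Model T vs Model S1: 6+4 = 10 for Model T, 13 for Model S1 — Model S1 by 13–10.
Model T vs Cirrus: Model T preferred on 6+4+4+5 = 19 ballots; Model T wins 19–4.
Model T vs Model U: 6+4+5 = 15 for Model T, 8 for Model U — Model T by 15–8.
Model T vs Echo: Model T is ranked higher on 3+6+4+4+5 = 22 ballots, Echo on 1. Model T wins 22–1.
Model T vs Drift: Model T is ranked higher on 4+4+5 = 13 ballots, Drift on 10. Model T wins 13–10.
Model S1 vs Cirrus: 13 to 10, Model S1.
Model S1 vs Model U: Model S1 is ranked higher on 1+3+6+4+5 = 19 ballots, Model U on 4. Model S1 wins 19–4.
Model S1 vs Echo: Model S1 is ranked higher on 1+3+4+5 = 13 ballots, Echo on 10. Model S1 wins 13–10.
Model S1 vs Drift: 13 to 10, Model S1.
Cirrus vs Model U: Cirrus is ranked higher on 3+6 = 9 ballots, Model U on 14. Model U wins 14–9.
Cirrus vs Echo: 11 to 12, Echo.
Cirrus vs Drift: 11 to 12, Drift.
Model U vs Echo: Model U is ranked higher on 1+3+4+4 = 12 ballots, Echo on 11. Model U wins 12–11.
Model U vs Drift: 14 to 9, Model U.
Echo vs Drift: 9 to 14, Drift.
Model S1 beats each of Model T, Cirrus, Model U, Echo, Drift — Model S1 is the Condorcet winner.

Model S1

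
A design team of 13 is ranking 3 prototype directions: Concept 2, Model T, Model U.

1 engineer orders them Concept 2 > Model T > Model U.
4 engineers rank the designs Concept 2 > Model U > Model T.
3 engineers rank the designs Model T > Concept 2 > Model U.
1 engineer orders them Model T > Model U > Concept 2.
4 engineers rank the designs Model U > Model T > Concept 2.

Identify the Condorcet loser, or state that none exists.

none

Head-to-head results (13 engineers):
Concept 2 vs Model T: Model T wins 8–5.
Concept 2 vs Model U: Concept 2 preferred on 1+4+3 = 8 ballots; Concept 2 wins 8–5.
Model T vs Model U: Model T preferred on 1+3+1 = 5 ballots; Model U wins 8–5.
Every design wins at least one matchup (Concept 2 beats Model U; Model T beats Concept 2; Model U beats Model T), so there is no Condorcet loser.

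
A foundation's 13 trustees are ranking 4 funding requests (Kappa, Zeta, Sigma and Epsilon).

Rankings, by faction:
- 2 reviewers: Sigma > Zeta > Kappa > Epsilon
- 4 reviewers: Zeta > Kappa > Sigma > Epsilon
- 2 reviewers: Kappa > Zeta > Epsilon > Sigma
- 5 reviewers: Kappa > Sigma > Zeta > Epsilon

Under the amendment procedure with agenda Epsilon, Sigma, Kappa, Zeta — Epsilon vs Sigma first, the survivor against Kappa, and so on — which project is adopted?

Round 1: Epsilon vs Sigma — 2–11, Sigma advances.
Round 2: Sigma vs Kappa — 2–11, Kappa advances.
Round 3: Kappa vs Zeta — 7–6, Kappa advances.
The agenda winner is Kappa.

Kappa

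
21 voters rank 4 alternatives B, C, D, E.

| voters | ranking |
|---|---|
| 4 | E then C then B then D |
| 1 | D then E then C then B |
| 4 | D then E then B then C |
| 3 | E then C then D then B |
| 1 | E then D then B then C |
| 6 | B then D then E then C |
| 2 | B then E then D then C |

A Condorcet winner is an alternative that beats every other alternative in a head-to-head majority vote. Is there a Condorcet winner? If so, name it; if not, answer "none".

Pairwise majorities:
B vs C: B, 13–8.
B vs D: B, 12–9.
B vs E: E wins 13–8.
C–D: D 14–7.
C vs E: E, 21–0.
D vs E: D, 11–10.
Each alternative drops at least one matchup (B loses to E; C loses to B; D loses to B; E loses to D); the cycle B > D > E > B rules out a Condorcet winner.

none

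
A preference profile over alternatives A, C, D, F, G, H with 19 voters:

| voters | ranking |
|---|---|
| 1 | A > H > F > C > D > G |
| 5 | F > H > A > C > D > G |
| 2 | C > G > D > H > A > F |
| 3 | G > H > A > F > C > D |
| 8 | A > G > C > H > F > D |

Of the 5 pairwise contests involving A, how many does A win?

A against each rival (19 voters):
A vs C: A, 17–2.
A–D: A 17–2.
A vs F: A, 14–5.
A vs G: A preferred on 1+5+8 = 14 ballots; A wins 14–5.
A vs H: A is ranked higher on 1+8 = 9 ballots, H on 10. H wins 10–9.
A beats C, D, F, G; loses to H — 4 pairwise wins.

4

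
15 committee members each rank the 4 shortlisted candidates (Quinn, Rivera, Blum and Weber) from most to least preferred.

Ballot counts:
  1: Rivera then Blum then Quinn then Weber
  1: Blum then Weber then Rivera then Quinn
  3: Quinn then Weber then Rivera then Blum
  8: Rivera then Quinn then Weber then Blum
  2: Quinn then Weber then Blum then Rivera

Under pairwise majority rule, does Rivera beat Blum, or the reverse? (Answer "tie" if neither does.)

Ballots ranking Rivera above Blum: 1 + 3 + 8 = 12.
Ballots ranking Blum above Rivera: 15 − 12 = 3.
Rivera wins the head-to-head 12–3.

Rivera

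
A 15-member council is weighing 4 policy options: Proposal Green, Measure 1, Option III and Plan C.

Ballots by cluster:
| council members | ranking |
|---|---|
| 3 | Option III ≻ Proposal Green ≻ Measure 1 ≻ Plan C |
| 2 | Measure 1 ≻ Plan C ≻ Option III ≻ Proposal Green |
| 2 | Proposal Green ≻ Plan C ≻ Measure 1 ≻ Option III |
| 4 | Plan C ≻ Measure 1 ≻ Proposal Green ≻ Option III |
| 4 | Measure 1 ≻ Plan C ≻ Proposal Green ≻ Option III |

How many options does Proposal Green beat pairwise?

Proposal Green against each rival (15 council members):
Proposal Green vs Measure 1: Measure 1, 10–5.
Proposal Green vs Option III: Proposal Green is ranked higher on 2+4+4 = 10 ballots, Option III on 5. Proposal Green wins 10–5.
Proposal Green vs Plan C: Plan C, 10–5.
Proposal Green beats Option III; loses to Measure 1, Plan C — 1 pairwise win.

1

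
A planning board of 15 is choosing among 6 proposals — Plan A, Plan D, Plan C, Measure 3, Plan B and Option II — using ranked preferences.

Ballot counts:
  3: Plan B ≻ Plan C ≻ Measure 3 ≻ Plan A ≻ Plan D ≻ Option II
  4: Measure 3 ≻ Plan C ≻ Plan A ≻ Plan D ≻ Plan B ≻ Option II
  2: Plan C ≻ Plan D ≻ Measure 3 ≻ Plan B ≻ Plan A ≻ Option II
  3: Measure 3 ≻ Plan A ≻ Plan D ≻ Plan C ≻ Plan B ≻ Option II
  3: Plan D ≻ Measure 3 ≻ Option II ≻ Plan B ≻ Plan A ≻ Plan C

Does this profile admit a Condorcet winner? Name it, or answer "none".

Pairwise majorities:
Plan A vs Plan D: Plan A, 10–5.
Plan A vs Plan C: Plan C wins 9–6.
Plan A vs Measure 3: 0 to 15, Measure 3.
Plan A–Plan B: Plan B 8–7.
Plan A vs Option II: Plan A preferred on 3+4+2+3 = 12 ballots; Plan A wins 12–3.
Plan D–Plan C: Plan C 9–6.
Plan D vs Measure 3: 2+3 = 5 for Plan D, 10 for Measure 3 — Measure 3 by 10–5.
Plan D–Plan B: Plan D 12–3.
Plan D vs Option II: Plan D, 15–0.
Plan C vs Measure 3: Measure 3 wins 10–5.
Plan C vs Plan B: Plan C is ranked higher on 4+2+3 = 9 ballots, Plan B on 6. Plan C wins 9–6.
Plan C–Option II: Plan C 12–3.
Measure 3–Plan B: Measure 3 12–3.
Measure 3–Option II: Measure 3 15–0.
Plan B–Option II: Plan B 12–3.
Measure 3 beats each of Plan A, Plan D, Plan C, Plan B, Option II — Measure 3 is the Condorcet winner.

Measure 3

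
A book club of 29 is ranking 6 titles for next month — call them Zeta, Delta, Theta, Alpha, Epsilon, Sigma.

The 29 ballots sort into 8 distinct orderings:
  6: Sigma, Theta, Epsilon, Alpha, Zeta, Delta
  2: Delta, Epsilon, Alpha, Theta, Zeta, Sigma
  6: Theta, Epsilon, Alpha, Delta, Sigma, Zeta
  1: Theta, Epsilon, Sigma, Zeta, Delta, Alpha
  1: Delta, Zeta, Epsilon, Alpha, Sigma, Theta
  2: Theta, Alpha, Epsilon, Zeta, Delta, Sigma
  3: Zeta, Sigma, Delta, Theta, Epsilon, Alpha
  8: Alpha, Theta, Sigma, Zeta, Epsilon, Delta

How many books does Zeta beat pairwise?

1

Zeta against each rival (29 members):
Zeta vs Delta: 20 to 9, Zeta.
Zeta vs Theta: 4 to 25, Theta.
Zeta–Alpha: Alpha 24–5.
Zeta–Epsilon: Epsilon 17–12.
Zeta vs Sigma: Zeta is ranked higher on 2+1+2+3 = 8 ballots, Sigma on 21. Sigma wins 21–8.
Zeta beats Delta; loses to Theta, Alpha, Epsilon, Sigma — 1 pairwise win.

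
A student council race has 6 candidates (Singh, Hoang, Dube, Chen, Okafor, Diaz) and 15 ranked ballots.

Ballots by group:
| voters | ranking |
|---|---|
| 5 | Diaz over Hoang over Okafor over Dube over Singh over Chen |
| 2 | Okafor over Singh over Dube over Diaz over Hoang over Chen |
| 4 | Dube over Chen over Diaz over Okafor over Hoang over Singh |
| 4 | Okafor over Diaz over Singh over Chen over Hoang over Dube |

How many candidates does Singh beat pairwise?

1

Singh against each rival (15 voters):
Singh vs Hoang: Hoang, 9–6.
Singh vs Dube: Singh is ranked higher on 2+4 = 6 ballots, Dube on 9. Dube wins 9–6.
Singh vs Chen: Singh wins 11–4.
Singh vs Okafor: Okafor wins 15–0.
Singh vs Diaz: Singh is ranked higher on 2 ballots, Diaz on 13. Diaz wins 13–2.
Singh beats Chen; loses to Hoang, Dube, Okafor, Diaz — 1 pairwise win.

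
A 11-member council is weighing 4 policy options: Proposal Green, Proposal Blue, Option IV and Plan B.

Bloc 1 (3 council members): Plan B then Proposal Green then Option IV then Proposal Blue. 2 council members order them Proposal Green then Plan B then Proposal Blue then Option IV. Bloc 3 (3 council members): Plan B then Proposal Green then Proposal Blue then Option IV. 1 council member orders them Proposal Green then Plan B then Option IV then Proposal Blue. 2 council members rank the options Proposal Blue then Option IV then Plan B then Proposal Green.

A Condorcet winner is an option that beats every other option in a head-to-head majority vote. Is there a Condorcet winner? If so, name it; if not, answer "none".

Head-to-head results (11 council members):
Proposal Green vs Proposal Blue: Proposal Green wins 9–2.
Proposal Green vs Option IV: Proposal Green wins 9–2.
Proposal Green vs Plan B: 3 to 8, Plan B.
Proposal Blue vs Option IV: 2+3+2 = 7 for Proposal Blue, 4 for Option IV — Proposal Blue by 7–4.
Proposal Blue vs Plan B: 2 to 9, Plan B.
Option IV vs Plan B: Plan B wins 9–2.
Only Plan B has no losses; Plan B is the Condorcet winner.

Plan B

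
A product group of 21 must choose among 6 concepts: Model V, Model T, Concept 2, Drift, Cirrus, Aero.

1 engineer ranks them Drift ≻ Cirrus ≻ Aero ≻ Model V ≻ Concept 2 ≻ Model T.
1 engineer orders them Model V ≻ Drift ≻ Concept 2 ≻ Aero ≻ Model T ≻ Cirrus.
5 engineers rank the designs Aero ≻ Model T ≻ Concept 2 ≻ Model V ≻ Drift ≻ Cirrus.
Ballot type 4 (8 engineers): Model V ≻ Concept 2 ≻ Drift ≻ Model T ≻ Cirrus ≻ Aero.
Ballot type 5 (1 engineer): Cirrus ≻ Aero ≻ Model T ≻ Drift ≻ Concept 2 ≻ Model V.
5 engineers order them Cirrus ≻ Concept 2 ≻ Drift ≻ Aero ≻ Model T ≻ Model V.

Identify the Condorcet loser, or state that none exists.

Pairwise majorities:
Model V vs Model T: Model T, 11–10.
Model V vs Concept 2: 1+1+8 = 10 for Model V, 11 for Concept 2 — Concept 2 by 11–10.
Model V vs Drift: Model V is ranked higher on 1+5+8 = 14 ballots, Drift on 7. Model V wins 14–7.
Model V–Cirrus: Model V 14–7.
Model V vs Aero: Model V preferred on 1+8 = 9 ballots; Aero wins 12–9.
Model T–Concept 2: Concept 2 15–6.
Model T vs Drift: Model T preferred on 5+1 = 6 ballots; Drift wins 15–6.
Model T vs Cirrus: 1+5+8 = 14 for Model T, 7 for Cirrus — Model T by 14–7.
Model T vs Aero: 8 for Model T, 13 for Aero — Aero by 13–8.
Concept 2 vs Drift: Concept 2 is ranked higher on 5+8+5 = 18 ballots, Drift on 3. Concept 2 wins 18–3.
Concept 2 vs Cirrus: 14 to 7, Concept 2.
Concept 2 vs Aero: Concept 2, 14–7.
Drift–Cirrus: Drift 15–6.
Drift vs Aero: Drift is ranked higher on 1+1+8+5 = 15 ballots, Aero on 6. Drift wins 15–6.
Cirrus–Aero: Cirrus 15–6.
Each design has at least one pairwise win (Model V beats Drift; Model T beats Model V; Concept 2 beats Model V; Drift beats Model T; Cirrus beats Aero; Aero beats Model V) — no Condorcet loser.

none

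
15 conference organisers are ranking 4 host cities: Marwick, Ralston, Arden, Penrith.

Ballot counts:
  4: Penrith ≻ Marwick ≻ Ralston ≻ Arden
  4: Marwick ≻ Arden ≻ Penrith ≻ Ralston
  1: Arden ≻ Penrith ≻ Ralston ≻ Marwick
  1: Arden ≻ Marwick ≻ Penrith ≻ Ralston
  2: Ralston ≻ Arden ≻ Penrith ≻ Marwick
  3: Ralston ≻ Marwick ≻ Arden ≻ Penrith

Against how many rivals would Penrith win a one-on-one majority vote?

Penrith against each rival (15 organisers):
Penrith vs Marwick: Marwick wins 8–7.
Penrith vs Ralston: Penrith, 10–5.
Penrith vs Arden: 4 for Penrith, 11 for Arden — Arden by 11–4.
Penrith beats Ralston; loses to Marwick, Arden — 1 pairwise win.

1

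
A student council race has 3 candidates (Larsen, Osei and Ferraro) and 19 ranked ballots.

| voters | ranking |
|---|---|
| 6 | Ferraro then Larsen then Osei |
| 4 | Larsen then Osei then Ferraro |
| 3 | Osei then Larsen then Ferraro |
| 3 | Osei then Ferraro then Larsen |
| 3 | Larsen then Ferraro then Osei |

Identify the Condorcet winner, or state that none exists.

Head-to-head results (19 voters):
Larsen vs Osei: 6+4+3 = 13 for Larsen, 6 for Osei — Larsen by 13–6.
Larsen vs Ferraro: 10 to 9, Larsen.
Osei–Ferraro: Osei 10–9.
Only Larsen has no losses; Larsen is the Condorcet winner.

Larsen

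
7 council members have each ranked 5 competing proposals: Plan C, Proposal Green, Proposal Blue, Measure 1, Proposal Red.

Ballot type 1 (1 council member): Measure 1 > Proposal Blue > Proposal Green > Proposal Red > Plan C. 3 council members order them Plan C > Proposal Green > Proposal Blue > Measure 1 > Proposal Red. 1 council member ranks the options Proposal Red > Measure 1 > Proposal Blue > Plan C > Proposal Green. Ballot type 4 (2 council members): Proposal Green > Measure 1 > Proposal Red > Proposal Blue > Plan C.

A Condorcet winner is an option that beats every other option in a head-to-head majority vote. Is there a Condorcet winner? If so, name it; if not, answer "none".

Pairwise majorities:
Plan C vs Proposal Green: Plan C preferred on 3+1 = 4 ballots; Plan C wins 4–3.
Plan C vs Proposal Blue: Plan C is ranked higher on 3 ballots, Proposal Blue on 4. Proposal Blue wins 4–3.
Plan C vs Measure 1: Plan C preferred on 3 ballots; Measure 1 wins 4–3.
Plan C vs Proposal Red: Plan C preferred on 3 ballots; Proposal Red wins 4–3.
Proposal Green vs Proposal Blue: 5 to 2, Proposal Green.
Proposal Green vs Measure 1: Proposal Green is ranked higher on 3+2 = 5 ballots, Measure 1 on 2. Proposal Green wins 5–2.
Proposal Green vs Proposal Red: 1+3+2 = 6 for Proposal Green, 1 for Proposal Red — Proposal Green by 6–1.
Proposal Blue vs Measure 1: Proposal Blue preferred on 3 ballots; Measure 1 wins 4–3.
Proposal Blue vs Proposal Red: Proposal Blue preferred on 1+3 = 4 ballots; Proposal Blue wins 4–3.
Measure 1 vs Proposal Red: 6 to 1, Measure 1.
Every option loses at least once (Plan C loses to Proposal Blue; Proposal Green loses to Plan C; Proposal Blue loses to Proposal Green; Measure 1 loses to Proposal Green; Proposal Red loses to Proposal Green). The majority relation contains the cycle Plan C beats Proposal Green beats Proposal Blue beats Plan C, so there is no Condorcet winner.

none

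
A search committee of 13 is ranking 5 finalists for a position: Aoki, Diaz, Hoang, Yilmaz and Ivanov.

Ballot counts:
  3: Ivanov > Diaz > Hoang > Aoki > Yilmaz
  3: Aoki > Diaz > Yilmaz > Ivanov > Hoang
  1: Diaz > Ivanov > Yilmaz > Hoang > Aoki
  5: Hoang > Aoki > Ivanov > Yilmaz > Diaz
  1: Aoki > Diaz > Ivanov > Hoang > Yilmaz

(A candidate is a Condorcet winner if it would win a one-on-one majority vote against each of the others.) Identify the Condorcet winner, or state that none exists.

none

Head-to-head results (13 committee members):
Aoki vs Diaz: Aoki, 9–4.
Aoki–Hoang: Hoang 9–4.
Aoki vs Yilmaz: Aoki wins 12–1.
Aoki–Ivanov: Aoki 9–4.
Diaz–Hoang: Diaz 8–5.
Diaz vs Yilmaz: Diaz wins 8–5.
Diaz–Ivanov: Ivanov 8–5.
Hoang–Yilmaz: Hoang 9–4.
Hoang vs Ivanov: Ivanov, 8–5.
Yilmaz vs Ivanov: Ivanov, 10–3.
No candidate is unbeaten: Aoki loses to Hoang; Diaz loses to Aoki; Hoang loses to Diaz; Yilmaz loses to Aoki; Ivanov loses to Aoki. In particular Aoki > Diaz > Hoang > Aoki is a majority cycle — no Condorcet winner exists.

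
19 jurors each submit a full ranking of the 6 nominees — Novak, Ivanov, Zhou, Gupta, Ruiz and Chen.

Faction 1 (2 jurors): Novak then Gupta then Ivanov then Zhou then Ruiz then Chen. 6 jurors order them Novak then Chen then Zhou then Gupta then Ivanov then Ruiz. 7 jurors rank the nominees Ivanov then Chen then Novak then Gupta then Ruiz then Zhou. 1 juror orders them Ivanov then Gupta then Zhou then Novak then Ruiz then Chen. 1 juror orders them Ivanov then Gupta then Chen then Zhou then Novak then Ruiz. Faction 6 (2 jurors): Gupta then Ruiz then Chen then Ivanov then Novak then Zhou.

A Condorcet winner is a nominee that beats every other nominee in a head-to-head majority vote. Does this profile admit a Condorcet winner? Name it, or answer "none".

none

Pairwise majorities:
Novak vs Ivanov: Novak is ranked higher on 2+6 = 8 ballots, Ivanov on 11. Ivanov wins 11–8.
Novak–Zhou: Novak 17–2.
Novak vs Gupta: 15 to 4, Novak.
Novak vs Ruiz: Novak wins 17–2.
Novak vs Chen: 2+6+1 = 9 for Novak, 10 for Chen — Chen by 10–9.
Ivanov vs Zhou: Ivanov wins 13–6.
Ivanov vs Gupta: 9 to 10, Gupta.
Ivanov vs Ruiz: Ivanov preferred on 2+6+7+1+1 = 17 ballots; Ivanov wins 17–2.
Ivanov vs Chen: Ivanov is ranked higher on 2+7+1+1 = 11 ballots, Chen on 8. Ivanov wins 11–8.
Zhou vs Gupta: Gupta, 13–6.
Zhou vs Ruiz: Zhou preferred on 2+6+1+1 = 10 ballots; Zhou wins 10–9.
Zhou vs Chen: Chen, 16–3.
Gupta–Ruiz: Gupta 19–0.
Gupta vs Chen: 2+1+1+2 = 6 for Gupta, 13 for Chen — Chen by 13–6.
Ruiz vs Chen: Ruiz preferred on 2+1+2 = 5 ballots; Chen wins 14–5.
Every nominee loses at least once (Novak loses to Ivanov; Ivanov loses to Gupta; Zhou loses to Novak; Gupta loses to Novak; Ruiz loses to Novak; Chen loses to Ivanov). The majority relation contains the cycle Novak → Gupta → Ivanov → Novak, so there is no Condorcet winner.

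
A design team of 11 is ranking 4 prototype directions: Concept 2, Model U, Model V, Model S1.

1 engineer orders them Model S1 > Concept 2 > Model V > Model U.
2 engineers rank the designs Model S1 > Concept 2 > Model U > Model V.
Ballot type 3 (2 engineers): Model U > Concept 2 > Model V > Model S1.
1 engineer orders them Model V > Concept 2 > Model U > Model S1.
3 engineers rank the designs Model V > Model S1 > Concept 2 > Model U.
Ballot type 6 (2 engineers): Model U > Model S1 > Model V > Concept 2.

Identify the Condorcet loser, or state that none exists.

Pairwise majorities:
Concept 2–Model U: Concept 2 7–4.
Concept 2 vs Model V: 1+2+2 = 5 for Concept 2, 6 for Model V — Model V by 6–5.
Concept 2 vs Model S1: Concept 2 is ranked higher on 2+1 = 3 ballots, Model S1 on 8. Model S1 wins 8–3.
Model U vs Model V: Model U preferred on 2+2+2 = 6 ballots; Model U wins 6–5.
Model U vs Model S1: Model U preferred on 2+1+2 = 5 ballots; Model S1 wins 6–5.
Model V vs Model S1: Model V is ranked higher on 2+1+3 = 6 ballots, Model S1 on 5. Model V wins 6–5.
Every design wins at least one matchup (Concept 2 beats Model U; Model U beats Model V; Model V beats Concept 2; Model S1 beats Concept 2), so there is no Condorcet loser.

none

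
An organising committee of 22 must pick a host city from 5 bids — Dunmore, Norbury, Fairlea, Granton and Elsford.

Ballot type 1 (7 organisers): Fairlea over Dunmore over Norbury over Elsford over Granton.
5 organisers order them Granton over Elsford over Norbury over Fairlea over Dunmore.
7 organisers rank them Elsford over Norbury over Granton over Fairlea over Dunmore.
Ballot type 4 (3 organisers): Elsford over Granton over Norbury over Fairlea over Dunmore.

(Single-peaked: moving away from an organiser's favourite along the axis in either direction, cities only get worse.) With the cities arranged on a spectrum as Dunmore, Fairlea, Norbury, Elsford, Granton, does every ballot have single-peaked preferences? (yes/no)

yes

Axis positions: Dunmore=1, Fairlea=2, Norbury=3, Elsford=4, Granton=5.
Ballot type 1 (peak Fairlea at position 2): ranking walks positions 2-1-3-4-5, expanding outward from the peak — single-peaked.
Ballot type 2 (peak Granton at position 5): ranking walks positions 5-4-3-2-1, expanding outward from the peak — single-peaked.
Ballot type 3 (peak Elsford at position 4): ranking walks positions 4-3-5-2-1, expanding outward from the peak — single-peaked.
Ballot type 4 (peak Elsford at position 4): ranking walks positions 4-5-3-2-1, expanding outward from the peak — single-peaked.
Every ranking is single-peaked on this axis.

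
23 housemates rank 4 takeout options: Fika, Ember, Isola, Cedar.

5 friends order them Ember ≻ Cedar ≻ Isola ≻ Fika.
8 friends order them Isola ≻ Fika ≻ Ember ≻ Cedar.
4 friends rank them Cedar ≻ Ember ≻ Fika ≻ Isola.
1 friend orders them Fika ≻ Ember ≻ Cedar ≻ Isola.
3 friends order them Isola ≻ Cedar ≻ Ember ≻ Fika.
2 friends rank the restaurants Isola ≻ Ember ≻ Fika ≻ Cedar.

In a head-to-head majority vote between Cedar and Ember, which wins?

Ember

Ballots ranking Cedar above Ember: 4 + 3 = 7.
Ballots ranking Ember above Cedar: 23 − 7 = 16.
Ember wins the head-to-head 16–7.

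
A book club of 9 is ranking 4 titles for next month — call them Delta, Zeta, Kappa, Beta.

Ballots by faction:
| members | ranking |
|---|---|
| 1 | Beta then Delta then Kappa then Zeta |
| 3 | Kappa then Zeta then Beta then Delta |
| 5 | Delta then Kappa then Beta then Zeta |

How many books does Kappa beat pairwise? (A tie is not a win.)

2

Kappa against each rival (9 members):
Kappa vs Delta: 3 to 6, Delta.
Kappa vs Zeta: Kappa is ranked higher on 1+3+5 = 9 ballots, Zeta on 0. Kappa wins 9–0.
Kappa vs Beta: 3+5 = 8 for Kappa, 1 for Beta — Kappa by 8–1.
Kappa beats Zeta, Beta; loses to Delta — 2 pairwise wins.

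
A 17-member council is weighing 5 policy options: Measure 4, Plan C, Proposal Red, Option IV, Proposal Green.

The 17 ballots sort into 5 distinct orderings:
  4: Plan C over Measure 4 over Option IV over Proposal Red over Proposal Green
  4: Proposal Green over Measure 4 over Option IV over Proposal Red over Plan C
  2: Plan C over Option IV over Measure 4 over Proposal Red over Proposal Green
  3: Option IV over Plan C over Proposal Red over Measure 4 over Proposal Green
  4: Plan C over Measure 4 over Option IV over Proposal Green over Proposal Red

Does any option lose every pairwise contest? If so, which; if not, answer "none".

Head-to-head results (17 council members):
Measure 4–Plan C: Plan C 13–4.
Measure 4–Proposal Red: Measure 4 14–3.
Measure 4 vs Option IV: 4+4+4 = 12 for Measure 4, 5 for Option IV — Measure 4 by 12–5.
Measure 4–Proposal Green: Measure 4 13–4.
Plan C–Proposal Red: Plan C 13–4.
Plan C–Option IV: Plan C 10–7.
Plan C vs Proposal Green: Plan C is ranked higher on 4+2+3+4 = 13 ballots, Proposal Green on 4. Plan C wins 13–4.
Proposal Red vs Option IV: Option IV wins 17–0.
Proposal Red vs Proposal Green: 9 to 8, Proposal Red.
Option IV vs Proposal Green: 4+2+3+4 = 13 for Option IV, 4 for Proposal Green — Option IV by 13–4.
Proposal Green is beaten in every head-to-head and is the Condorcet loser.

Proposal Green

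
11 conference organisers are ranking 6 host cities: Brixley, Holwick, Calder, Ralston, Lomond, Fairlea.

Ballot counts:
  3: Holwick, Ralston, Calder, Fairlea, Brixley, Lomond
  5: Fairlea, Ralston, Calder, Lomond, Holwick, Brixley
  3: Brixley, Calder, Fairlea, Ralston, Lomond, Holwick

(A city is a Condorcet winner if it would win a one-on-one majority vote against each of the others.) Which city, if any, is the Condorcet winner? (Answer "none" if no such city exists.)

Pairwise majorities:
Brixley vs Holwick: Holwick, 8–3.
Brixley vs Calder: Calder, 8–3.
Brixley vs Ralston: Ralston, 8–3.
Brixley–Lomond: Brixley 6–5.
Brixley–Fairlea: Fairlea 8–3.
Holwick vs Calder: Calder wins 8–3.
Holwick–Ralston: Ralston 8–3.
Holwick–Lomond: Lomond 8–3.
Holwick vs Fairlea: Fairlea wins 8–3.
Calder vs Ralston: Ralston, 8–3.
Calder vs Lomond: Calder, 11–0.
Calder–Fairlea: Calder 6–5.
Ralston vs Lomond: Ralston wins 11–0.
Ralston vs Fairlea: Fairlea, 8–3.
Lomond vs Fairlea: Fairlea wins 11–0.
No city is unbeaten: Brixley loses to Holwick; Holwick loses to Calder; Calder loses to Ralston; Ralston loses to Fairlea; Lomond loses to Brixley; Fairlea loses to Calder. In particular Brixley → Lomond → Holwick → Brixley is a majority cycle — no Condorcet winner exists.

none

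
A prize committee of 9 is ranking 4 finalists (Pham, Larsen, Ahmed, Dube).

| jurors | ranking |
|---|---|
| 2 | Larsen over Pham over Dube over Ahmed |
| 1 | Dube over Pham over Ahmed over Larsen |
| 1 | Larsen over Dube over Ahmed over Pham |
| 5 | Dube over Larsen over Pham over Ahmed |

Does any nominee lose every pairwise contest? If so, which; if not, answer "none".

Ahmed

Pairwise majorities:
Pham vs Larsen: Larsen wins 8–1.
Pham vs Ahmed: Pham wins 8–1.
Pham vs Dube: 2 to 7, Dube.
Larsen vs Ahmed: Larsen wins 8–1.
Larsen vs Dube: 3 to 6, Dube.
Ahmed vs Dube: Dube, 9–0.
Ahmed loses to every other nominee — it is the Condorcet loser.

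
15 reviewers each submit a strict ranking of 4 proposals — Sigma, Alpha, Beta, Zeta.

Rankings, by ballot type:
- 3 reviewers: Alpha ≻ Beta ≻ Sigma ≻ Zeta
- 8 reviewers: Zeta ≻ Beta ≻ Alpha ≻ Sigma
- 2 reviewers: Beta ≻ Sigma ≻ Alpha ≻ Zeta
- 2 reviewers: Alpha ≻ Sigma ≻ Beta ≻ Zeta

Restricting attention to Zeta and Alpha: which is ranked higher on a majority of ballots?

Ballots ranking Zeta above Alpha: 8.
Ballots ranking Alpha above Zeta: 15 − 8 = 7.
Zeta wins the head-to-head 8–7.

Zeta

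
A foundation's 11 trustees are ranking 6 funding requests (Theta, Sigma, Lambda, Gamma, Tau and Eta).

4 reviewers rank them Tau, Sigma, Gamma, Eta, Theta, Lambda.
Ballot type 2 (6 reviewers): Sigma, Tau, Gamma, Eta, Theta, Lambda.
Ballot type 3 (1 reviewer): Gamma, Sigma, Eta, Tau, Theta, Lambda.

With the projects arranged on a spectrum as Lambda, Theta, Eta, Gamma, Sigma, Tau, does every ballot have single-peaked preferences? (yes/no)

yes

Axis positions: Lambda=1, Theta=2, Eta=3, Gamma=4, Sigma=5, Tau=6.
Ballot type 1 (peak Tau at position 6): ranking walks positions 6-5-4-3-2-1, expanding outward from the peak — single-peaked.
Ballot type 2 (peak Sigma at position 5): ranking walks positions 5-6-4-3-2-1, expanding outward from the peak — single-peaked.
Ballot type 3 (peak Gamma at position 4): ranking walks positions 4-5-3-6-2-1, expanding outward from the peak — single-peaked.
Every ranking is single-peaked on this axis.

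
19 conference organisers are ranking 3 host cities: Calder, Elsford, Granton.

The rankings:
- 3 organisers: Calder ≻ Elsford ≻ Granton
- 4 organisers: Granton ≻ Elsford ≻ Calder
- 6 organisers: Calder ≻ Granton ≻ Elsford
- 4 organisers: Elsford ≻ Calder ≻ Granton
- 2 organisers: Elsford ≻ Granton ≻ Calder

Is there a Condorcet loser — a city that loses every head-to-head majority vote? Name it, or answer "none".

none

Pairwise majorities:
Calder vs Elsford: Elsford wins 10–9.
Calder vs Granton: 3+6+4 = 13 for Calder, 6 for Granton — Calder by 13–6.
Elsford vs Granton: 3+4+2 = 9 for Elsford, 10 for Granton — Granton by 10–9.
No city is winless: Calder beats Granton; Elsford beats Calder; Granton beats Elsford. There is no Condorcet loser.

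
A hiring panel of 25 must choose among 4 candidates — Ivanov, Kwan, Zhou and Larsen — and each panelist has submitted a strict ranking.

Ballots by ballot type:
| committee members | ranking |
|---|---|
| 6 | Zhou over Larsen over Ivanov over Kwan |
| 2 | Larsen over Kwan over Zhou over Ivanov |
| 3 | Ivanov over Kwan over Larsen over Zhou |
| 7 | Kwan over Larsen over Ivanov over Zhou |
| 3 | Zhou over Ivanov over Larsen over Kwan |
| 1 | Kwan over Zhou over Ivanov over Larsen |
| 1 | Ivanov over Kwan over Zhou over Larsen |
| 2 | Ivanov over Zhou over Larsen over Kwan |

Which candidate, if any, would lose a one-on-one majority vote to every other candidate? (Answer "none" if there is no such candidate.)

none

Head-to-head results (25 committee members):
Ivanov vs Kwan: Ivanov, 15–10.
Ivanov vs Zhou: 3+7+1+2 = 13 for Ivanov, 12 for Zhou — Ivanov by 13–12.
Ivanov vs Larsen: 10 to 15, Larsen.
Kwan–Zhou: Kwan 14–11.
Kwan vs Larsen: Larsen wins 13–12.
Zhou vs Larsen: Zhou preferred on 6+3+1+1+2 = 13 ballots; Zhou wins 13–12.
Every candidate wins at least one matchup (Ivanov beats Kwan; Kwan beats Zhou; Zhou beats Larsen; Larsen beats Ivanov), so there is no Condorcet loser.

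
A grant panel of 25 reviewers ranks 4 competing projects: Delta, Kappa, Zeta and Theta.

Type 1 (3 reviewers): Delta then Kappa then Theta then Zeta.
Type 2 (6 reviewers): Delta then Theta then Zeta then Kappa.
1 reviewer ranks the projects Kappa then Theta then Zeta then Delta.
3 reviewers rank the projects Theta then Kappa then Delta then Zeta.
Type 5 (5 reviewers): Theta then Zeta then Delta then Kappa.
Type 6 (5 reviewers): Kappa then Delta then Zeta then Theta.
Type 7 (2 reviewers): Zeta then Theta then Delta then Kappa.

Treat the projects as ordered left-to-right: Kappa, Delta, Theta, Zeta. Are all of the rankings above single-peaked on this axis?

Axis positions: Kappa=1, Delta=2, Theta=3, Zeta=4.
Type 1 (peak Delta at position 2): ranking walks positions 2-1-3-4, expanding outward from the peak — single-peaked.
Type 2 (peak Delta at position 2): ranking walks positions 2-3-4-1, expanding outward from the peak — single-peaked.
Type 3: ranking walks positions 1-3-4-2; Theta is ranked above Delta even though Delta lies between Theta and the peak Kappa on the axis — preferences dip and rise again. Not single-peaked.
Type 4: ranking walks positions 3-1-2-4; Kappa is ranked above Delta even though Delta lies between Kappa and the peak Theta on the axis — preferences dip and rise again. Not single-peaked.
Type 5 (peak Theta at position 3): ranking walks positions 3-4-2-1, expanding outward from the peak — single-peaked.
Type 6: ranking walks positions 1-2-4-3; Zeta is ranked above Theta even though Theta lies between Zeta and the peak Kappa on the axis — preferences dip and rise again. Not single-peaked.
Type 7 (peak Zeta at position 4): ranking walks positions 4-3-2-1, expanding outward from the peak — single-peaked.
Type 3 violates single-peakedness, so the profile is not single-peaked on this axis.

no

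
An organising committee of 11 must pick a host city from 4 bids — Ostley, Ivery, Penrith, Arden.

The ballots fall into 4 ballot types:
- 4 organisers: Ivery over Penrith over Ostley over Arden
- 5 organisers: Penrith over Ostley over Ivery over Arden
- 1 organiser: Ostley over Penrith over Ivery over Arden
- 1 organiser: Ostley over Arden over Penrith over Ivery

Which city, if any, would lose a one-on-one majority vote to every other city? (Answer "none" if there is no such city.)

Pairwise majorities:
Ostley vs Ivery: Ostley wins 7–4.
Ostley vs Penrith: Penrith wins 9–2.
Ostley vs Arden: Ostley is ranked higher on 4+5+1+1 = 11 ballots, Arden on 0. Ostley wins 11–0.
Ivery vs Penrith: 4 to 7, Penrith.
Ivery–Arden: Ivery 10–1.
Penrith vs Arden: 4+5+1 = 10 for Penrith, 1 for Arden — Penrith by 10–1.
Arden loses to every other city — it is the Condorcet loser.

Arden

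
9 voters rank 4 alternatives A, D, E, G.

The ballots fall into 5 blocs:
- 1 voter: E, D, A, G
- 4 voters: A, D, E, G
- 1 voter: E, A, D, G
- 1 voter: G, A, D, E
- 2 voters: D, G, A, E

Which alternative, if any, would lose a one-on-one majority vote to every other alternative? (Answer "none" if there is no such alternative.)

G

Pairwise majorities:
A–D: A 6–3.
A vs E: A, 7–2.
A vs G: A wins 6–3.
D vs E: D is ranked higher on 4+1+2 = 7 ballots, E on 2. D wins 7–2.
D–G: D 8–1.
E vs G: E wins 6–3.
Only G has no wins; G is the Condorcet loser.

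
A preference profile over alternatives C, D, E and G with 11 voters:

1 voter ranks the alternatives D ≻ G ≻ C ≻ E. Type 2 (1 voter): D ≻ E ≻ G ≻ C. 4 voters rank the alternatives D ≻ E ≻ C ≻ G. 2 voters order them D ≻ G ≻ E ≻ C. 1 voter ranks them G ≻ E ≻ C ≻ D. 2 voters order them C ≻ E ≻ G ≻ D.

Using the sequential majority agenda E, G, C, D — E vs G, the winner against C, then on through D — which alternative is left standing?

D

Round 1: E vs G — 7–4, E advances.
Round 2: E vs C — 8–3, E advances.
Round 3: E vs D — 3–8, D advances.
The agenda winner is D.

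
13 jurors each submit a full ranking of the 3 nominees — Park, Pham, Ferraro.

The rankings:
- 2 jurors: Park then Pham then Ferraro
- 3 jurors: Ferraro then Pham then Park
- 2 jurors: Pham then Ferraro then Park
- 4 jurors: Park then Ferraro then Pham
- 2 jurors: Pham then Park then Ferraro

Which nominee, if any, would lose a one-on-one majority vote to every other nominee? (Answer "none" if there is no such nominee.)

Pairwise majorities:
Park vs Pham: Park is ranked higher on 2+4 = 6 ballots, Pham on 7. Pham wins 7–6.
Park vs Ferraro: Park, 8–5.
Pham vs Ferraro: Pham is ranked higher on 2+2+2 = 6 ballots, Ferraro on 7. Ferraro wins 7–6.
Each nominee has at least one pairwise win (Park beats Ferraro; Pham beats Park; Ferraro beats Pham) — no Condorcet loser.

none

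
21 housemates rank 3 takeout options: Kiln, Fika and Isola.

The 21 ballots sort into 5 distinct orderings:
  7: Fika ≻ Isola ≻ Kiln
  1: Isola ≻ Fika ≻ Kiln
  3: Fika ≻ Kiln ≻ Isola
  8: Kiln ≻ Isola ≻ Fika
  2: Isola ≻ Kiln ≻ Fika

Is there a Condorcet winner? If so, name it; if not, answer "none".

none

Head-to-head results (21 friends):
Kiln vs Fika: 10 to 11, Fika.
Kiln vs Isola: Kiln is ranked higher on 3+8 = 11 ballots, Isola on 10. Kiln wins 11–10.
Fika vs Isola: Fika preferred on 7+3 = 10 ballots; Isola wins 11–10.
Each restaurant drops at least one matchup (Kiln loses to Fika; Fika loses to Isola; Isola loses to Kiln); the cycle Kiln → Isola → Fika → Kiln rules out a Condorcet winner.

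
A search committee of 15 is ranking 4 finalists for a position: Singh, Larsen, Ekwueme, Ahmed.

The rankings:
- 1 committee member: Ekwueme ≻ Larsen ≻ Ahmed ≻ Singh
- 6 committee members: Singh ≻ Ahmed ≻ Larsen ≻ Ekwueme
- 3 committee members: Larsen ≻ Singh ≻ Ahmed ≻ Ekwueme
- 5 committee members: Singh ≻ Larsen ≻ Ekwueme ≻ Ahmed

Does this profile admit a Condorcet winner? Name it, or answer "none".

Singh

Pairwise majorities:
Singh vs Larsen: Singh is ranked higher on 6+5 = 11 ballots, Larsen on 4. Singh wins 11–4.
Singh vs Ekwueme: Singh preferred on 6+3+5 = 14 ballots; Singh wins 14–1.
Singh vs Ahmed: Singh is ranked higher on 6+3+5 = 14 ballots, Ahmed on 1. Singh wins 14–1.
Larsen vs Ekwueme: 6+3+5 = 14 for Larsen, 1 for Ekwueme — Larsen by 14–1.
Larsen vs Ahmed: Larsen is ranked higher on 1+3+5 = 9 ballots, Ahmed on 6. Larsen wins 9–6.
Ekwueme vs Ahmed: 6 to 9, Ahmed.
Singh beats each of Larsen, Ekwueme, Ahmed — Singh is the Condorcet winner.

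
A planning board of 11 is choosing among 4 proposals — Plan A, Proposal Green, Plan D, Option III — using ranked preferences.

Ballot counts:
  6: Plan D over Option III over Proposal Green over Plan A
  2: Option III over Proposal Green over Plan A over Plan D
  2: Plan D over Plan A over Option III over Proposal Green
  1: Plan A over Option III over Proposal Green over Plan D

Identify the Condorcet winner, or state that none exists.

Plan D

Pairwise majorities:
Plan A vs Proposal Green: Plan A preferred on 2+1 = 3 ballots; Proposal Green wins 8–3.
Plan A vs Plan D: Plan A preferred on 2+1 = 3 ballots; Plan D wins 8–3.
Plan A vs Option III: 3 to 8, Option III.
Proposal Green vs Plan D: 2+1 = 3 for Proposal Green, 8 for Plan D — Plan D by 8–3.
Proposal Green vs Option III: 0 to 11, Option III.
Plan D vs Option III: 6+2 = 8 for Plan D, 3 for Option III — Plan D by 8–3.
Only Plan D has no losses; Plan D is the Condorcet winner.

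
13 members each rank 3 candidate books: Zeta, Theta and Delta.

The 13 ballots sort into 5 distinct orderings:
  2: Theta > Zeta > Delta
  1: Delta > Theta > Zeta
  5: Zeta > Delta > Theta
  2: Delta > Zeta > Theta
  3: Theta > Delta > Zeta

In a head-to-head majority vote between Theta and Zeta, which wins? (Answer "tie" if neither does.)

Zeta

Ballots ranking Theta above Zeta: 2 + 1 + 3 = 6.
Ballots ranking Zeta above Theta: 13 − 6 = 7.
Zeta wins the head-to-head 7–6.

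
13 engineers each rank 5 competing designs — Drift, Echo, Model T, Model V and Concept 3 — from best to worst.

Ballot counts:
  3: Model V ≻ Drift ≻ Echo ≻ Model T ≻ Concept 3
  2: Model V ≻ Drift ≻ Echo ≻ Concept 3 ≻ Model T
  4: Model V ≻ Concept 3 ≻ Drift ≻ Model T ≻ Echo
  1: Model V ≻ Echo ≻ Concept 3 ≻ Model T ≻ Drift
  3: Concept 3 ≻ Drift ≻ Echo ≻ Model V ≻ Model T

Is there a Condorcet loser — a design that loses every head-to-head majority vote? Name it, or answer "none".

Head-to-head results (13 engineers):
Drift vs Echo: 12 to 1, Drift.
Drift vs Model T: 3+2+4+3 = 12 for Drift, 1 for Model T — Drift by 12–1.
Drift vs Model V: Model V, 10–3.
Drift vs Concept 3: 3+2 = 5 for Drift, 8 for Concept 3 — Concept 3 by 8–5.
Echo vs Model T: Echo is ranked higher on 3+2+1+3 = 9 ballots, Model T on 4. Echo wins 9–4.
Echo–Model V: Model V 10–3.
Echo vs Concept 3: Concept 3 wins 7–6.
Model T vs Model V: Model T is ranked higher on 0 ballots, Model V on 13. Model V wins 13–0.
Model T vs Concept 3: Model T is ranked higher on 3 ballots, Concept 3 on 10. Concept 3 wins 10–3.
Model V–Concept 3: Model V 10–3.
Model T loses to every other design — it is the Condorcet loser.

Model T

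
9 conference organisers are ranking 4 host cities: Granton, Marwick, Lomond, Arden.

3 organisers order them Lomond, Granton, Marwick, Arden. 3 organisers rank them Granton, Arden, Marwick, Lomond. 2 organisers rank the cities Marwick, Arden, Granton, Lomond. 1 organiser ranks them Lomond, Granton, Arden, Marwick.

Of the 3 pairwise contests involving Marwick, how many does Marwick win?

Marwick against each rival (9 organisers):
Marwick–Granton: Granton 7–2.
Marwick vs Lomond: 5 to 4, Marwick.
Marwick–Arden: Marwick 5–4.
Marwick beats Lomond, Arden; loses to Granton — 2 pairwise wins.

2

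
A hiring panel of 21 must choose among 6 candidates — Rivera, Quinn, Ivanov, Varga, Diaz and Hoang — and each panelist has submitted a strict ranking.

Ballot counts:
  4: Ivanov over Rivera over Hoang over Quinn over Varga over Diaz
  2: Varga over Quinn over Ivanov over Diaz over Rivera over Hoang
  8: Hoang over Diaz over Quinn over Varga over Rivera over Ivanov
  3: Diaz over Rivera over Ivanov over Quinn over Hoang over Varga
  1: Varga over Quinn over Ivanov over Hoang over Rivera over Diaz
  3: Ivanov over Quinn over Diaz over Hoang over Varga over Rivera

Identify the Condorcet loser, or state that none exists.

none

Pairwise majorities:
Rivera vs Quinn: Quinn wins 14–7.
Rivera–Ivanov: Rivera 11–10.
Rivera vs Varga: Rivera preferred on 4+3 = 7 ballots; Varga wins 14–7.
Rivera vs Diaz: 5 to 16, Diaz.
Rivera vs Hoang: Hoang wins 12–9.
Quinn vs Ivanov: Quinn, 11–10.
Quinn vs Varga: Quinn, 18–3.
Quinn vs Diaz: 10 to 11, Diaz.
Quinn vs Hoang: Hoang wins 12–9.
Ivanov vs Varga: Varga wins 11–10.
Ivanov vs Diaz: 4+2+1+3 = 10 for Ivanov, 11 for Diaz — Diaz by 11–10.
Ivanov vs Hoang: Ivanov is ranked higher on 4+2+3+1+3 = 13 ballots, Hoang on 8. Ivanov wins 13–8.
Varga vs Diaz: Diaz wins 14–7.
Varga vs Hoang: Hoang, 18–3.
Diaz vs Hoang: Diaz preferred on 2+3+3 = 8 ballots; Hoang wins 13–8.
Each candidate has at least one pairwise win (Rivera beats Ivanov; Quinn beats Rivera; Ivanov beats Hoang; Varga beats Rivera; Diaz beats Rivera; Hoang beats Rivera) — no Condorcet loser.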